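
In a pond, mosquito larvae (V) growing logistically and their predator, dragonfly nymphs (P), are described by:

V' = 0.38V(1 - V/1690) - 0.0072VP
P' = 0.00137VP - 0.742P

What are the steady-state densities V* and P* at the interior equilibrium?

V* ≈ 542, P* ≈ 35.9

From dP/dt = 0 with P > 0: 0.00137V* = 0.742, so V* = 542.
Substitute into dV/dt = 0: 0.38(1 - 542/1690) = 0.0072P*.
The bracket is 0.68, giving P* = 0.258/0.0072 = 35.9.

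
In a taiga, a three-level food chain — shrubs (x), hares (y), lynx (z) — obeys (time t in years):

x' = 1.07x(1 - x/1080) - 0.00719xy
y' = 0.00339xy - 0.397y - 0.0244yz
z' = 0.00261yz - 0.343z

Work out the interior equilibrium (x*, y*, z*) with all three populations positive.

x* ≈ 126, y* ≈ 131, z* ≈ 1.27

From dz/dt = 0: 0.00261y* = 0.343, so y* = 131.
From dx/dt = 0: 1.07(1 - x*/1080) = 0.00719·131, giving x* = 1080·(1 - 0.883) = 126.
From dy/dt = 0: 0.00339·126 - 0.397 = 0.0244z*, so z* = 0.0311/0.0244 = 1.27.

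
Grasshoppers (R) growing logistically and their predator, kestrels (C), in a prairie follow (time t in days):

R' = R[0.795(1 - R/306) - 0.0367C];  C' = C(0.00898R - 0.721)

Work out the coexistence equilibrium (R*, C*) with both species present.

From dC/dt = 0 with C > 0: 0.00898R* = 0.721, so R* = 80.3.
Substitute into dR/dt = 0: 0.795(1 - 80.3/306) = 0.0367C*.
The bracket is 0.738, giving C* = 0.586/0.0367 = 16.

R* ≈ 80.3, C* ≈ 16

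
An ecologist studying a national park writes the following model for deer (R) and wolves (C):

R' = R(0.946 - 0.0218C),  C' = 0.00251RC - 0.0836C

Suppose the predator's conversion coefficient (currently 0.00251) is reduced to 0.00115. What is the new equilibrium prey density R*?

R* ≈ 72.7

At the interior fixed point, setting dC/dt = 0 with C > 0 fixes R* = (predator death rate)/(RC coefficient) — independent of the other coefficients.
With the change, R* = 0.0836/0.00115 = 72.7; it rises from 33.3.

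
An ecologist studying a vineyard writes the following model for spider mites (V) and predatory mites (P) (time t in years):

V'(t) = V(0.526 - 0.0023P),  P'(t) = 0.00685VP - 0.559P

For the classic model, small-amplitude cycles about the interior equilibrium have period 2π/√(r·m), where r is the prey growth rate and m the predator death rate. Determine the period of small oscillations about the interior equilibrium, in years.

Here r = 0.526 and m = 0.559, so r·m = 0.294.
ω = √0.294 = 0.542 per year, hence T = 2π/ω ≈ 11.6 years.

T ≈ 11.6 years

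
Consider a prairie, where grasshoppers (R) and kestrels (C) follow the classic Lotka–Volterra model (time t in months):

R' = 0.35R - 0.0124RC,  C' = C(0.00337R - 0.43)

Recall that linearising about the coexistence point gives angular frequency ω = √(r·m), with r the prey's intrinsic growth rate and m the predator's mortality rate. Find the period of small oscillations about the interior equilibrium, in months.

Here r = 0.35 and m = 0.43, so r·m = 0.15.
ω = √0.15 = 0.388 per month, hence T = 2π/ω ≈ 16.2 months.

T ≈ 16.2 months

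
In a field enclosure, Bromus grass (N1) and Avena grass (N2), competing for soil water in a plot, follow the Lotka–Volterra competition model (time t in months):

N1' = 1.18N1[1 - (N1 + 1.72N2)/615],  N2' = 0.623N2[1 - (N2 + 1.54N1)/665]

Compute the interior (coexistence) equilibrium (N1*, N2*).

N1* ≈ 321, N2* ≈ 171

Setting both brackets to zero gives the nullclines N1 + 1.72N2 = 615 and 1.54N1 + N2 = 665.
Substituting N2 = 665 - 1.54N1 into the first: N1(1 - 1.72·1.54) = 615 - 1.72·665.
So N1* = -529/-1.65 = 321, and then N2* = 665 - 1.54·321 = 171.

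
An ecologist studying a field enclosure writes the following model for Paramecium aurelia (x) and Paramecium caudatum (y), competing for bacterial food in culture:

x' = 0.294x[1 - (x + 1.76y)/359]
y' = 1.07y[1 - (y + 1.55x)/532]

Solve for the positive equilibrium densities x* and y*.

Setting both brackets to zero gives the nullclines x + 1.76y = 359 and 1.55x + y = 532.
Substituting y = 532 - 1.55x into the first: x(1 - 1.76·1.55) = 359 - 1.76·532.
So x* = -577/-1.73 = 334, and then y* = 532 - 1.55·334 = 14.1.

x* ≈ 334, y* ≈ 14.1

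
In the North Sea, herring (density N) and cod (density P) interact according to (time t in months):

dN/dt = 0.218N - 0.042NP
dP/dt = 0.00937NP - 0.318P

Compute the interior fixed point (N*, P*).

Set dP/dt = 0 with P > 0: 0.00937N - 0.318 = 0, so N* = 0.318/0.00937 = 33.9.
Set dN/dt = 0 with N > 0: 0.218 - 0.042P = 0, so P* = 0.218/0.042 = 5.19.

N* ≈ 33.9, P* ≈ 5.19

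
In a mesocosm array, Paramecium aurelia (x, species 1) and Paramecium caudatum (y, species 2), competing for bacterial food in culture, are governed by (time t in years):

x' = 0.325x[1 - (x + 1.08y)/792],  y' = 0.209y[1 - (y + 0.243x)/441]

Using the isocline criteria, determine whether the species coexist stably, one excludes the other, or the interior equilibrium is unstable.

stable coexistence

Compare the nullcline intercepts: K1/α12 = 792/1.08 = 733 > K2 = 441; K2/α21 = 441/0.243 = 1810 > K1 = 792.
Since both inequalities hold, each species can invade when rare, so the interior equilibrium is stable.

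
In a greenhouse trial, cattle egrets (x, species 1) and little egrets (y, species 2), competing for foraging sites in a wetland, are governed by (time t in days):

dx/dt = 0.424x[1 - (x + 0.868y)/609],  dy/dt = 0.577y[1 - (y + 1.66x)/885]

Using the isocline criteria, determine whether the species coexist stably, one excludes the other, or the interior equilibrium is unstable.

Compare the nullcline intercepts: K1/α12 = 609/0.868 = 702 < K2 = 885; K2/α21 = 885/1.66 = 533 < K1 = 609.
Since both are reversed, neither can invade when rare; the interior point is a saddle.

unstable coexistence (outcome depends on initial conditions)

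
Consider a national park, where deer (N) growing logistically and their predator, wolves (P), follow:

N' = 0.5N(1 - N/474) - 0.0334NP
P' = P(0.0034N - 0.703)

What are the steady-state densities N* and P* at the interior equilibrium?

N* ≈ 207, P* ≈ 8.44

From dP/dt = 0 with P > 0: 0.0034N* = 0.703, so N* = 207.
Substitute into dN/dt = 0: 0.5(1 - 207/474) = 0.0334P*.
The bracket is 0.564, giving P* = 0.282/0.0334 = 8.44.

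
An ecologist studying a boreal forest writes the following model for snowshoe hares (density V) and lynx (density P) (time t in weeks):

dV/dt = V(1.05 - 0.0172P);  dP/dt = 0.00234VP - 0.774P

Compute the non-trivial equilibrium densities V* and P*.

Set dP/dt = 0 with P > 0: 0.00234V - 0.774 = 0, so V* = 0.774/0.00234 = 331.
Set dV/dt = 0 with V > 0: 1.05 - 0.0172P = 0, so P* = 1.05/0.0172 = 61.

V* ≈ 331, P* ≈ 61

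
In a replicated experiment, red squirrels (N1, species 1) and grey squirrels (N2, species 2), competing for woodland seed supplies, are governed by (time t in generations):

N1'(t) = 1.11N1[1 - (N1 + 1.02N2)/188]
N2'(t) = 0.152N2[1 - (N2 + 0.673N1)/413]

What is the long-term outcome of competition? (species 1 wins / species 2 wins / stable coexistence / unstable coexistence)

species 2 excludes species 1

Compare the nullcline intercepts: K1/α12 = 188/1.02 = 184 < K2 = 413; K2/α21 = 413/0.673 = 614 > K1 = 188.
Since the inequalities point opposite ways, species 2 can invade but species 1 cannot.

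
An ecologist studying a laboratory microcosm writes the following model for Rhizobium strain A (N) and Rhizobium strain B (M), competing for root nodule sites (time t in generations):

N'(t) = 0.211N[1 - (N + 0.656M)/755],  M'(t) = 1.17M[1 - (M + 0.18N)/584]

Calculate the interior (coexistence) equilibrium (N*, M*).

Setting both brackets to zero gives the nullclines N + 0.656M = 755 and 0.18N + M = 584.
Substituting M = 584 - 0.18N into the first: N(1 - 0.656·0.18) = 755 - 0.656·584.
So N* = 372/0.882 = 422, and then M* = 584 - 0.18·422 = 508.

N* ≈ 422, M* ≈ 508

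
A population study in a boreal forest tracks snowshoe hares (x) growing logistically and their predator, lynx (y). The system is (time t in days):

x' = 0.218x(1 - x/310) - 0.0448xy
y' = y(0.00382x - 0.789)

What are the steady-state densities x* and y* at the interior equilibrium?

x* ≈ 207, y* ≈ 1.62

From dy/dt = 0 with y > 0: 0.00382x* = 0.789, so x* = 207.
Substitute into dx/dt = 0: 0.218(1 - 207/310) = 0.0448y*.
The bracket is 0.334, giving y* = 0.0728/0.0448 = 1.62.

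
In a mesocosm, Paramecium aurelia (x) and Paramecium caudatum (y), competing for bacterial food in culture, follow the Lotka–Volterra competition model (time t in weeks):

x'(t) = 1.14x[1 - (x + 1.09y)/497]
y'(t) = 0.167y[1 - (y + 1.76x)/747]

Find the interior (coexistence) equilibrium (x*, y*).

x* ≈ 345, y* ≈ 139

Setting both brackets to zero gives the nullclines x + 1.09y = 497 and 1.76x + y = 747.
Substituting y = 747 - 1.76x into the first: x(1 - 1.09·1.76) = 497 - 1.09·747.
So x* = -317/-0.918 = 345, and then y* = 747 - 1.76·345 = 139.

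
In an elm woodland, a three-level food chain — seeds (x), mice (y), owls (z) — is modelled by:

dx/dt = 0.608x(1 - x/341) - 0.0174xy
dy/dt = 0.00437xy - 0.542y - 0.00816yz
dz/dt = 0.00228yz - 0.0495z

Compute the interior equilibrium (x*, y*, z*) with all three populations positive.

From dz/dt = 0: 0.00228y* = 0.0495, so y* = 21.7.
From dx/dt = 0: 0.608(1 - x*/341) = 0.0174·21.7, giving x* = 341·(1 - 0.621) = 129.
From dy/dt = 0: 0.00437·129 - 0.542 = 0.00816z*, so z* = 0.0223/0.00816 = 2.73.

x* ≈ 129, y* ≈ 21.7, z* ≈ 2.73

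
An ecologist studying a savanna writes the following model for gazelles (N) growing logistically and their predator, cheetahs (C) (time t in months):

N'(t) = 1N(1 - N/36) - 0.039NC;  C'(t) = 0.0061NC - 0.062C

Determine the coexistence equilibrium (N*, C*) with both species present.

From dC/dt = 0 with C > 0: 0.0061N* = 0.062, so N* = 10.2.
Substitute into dN/dt = 0: 1(1 - 10.2/36) = 0.039C*.
The bracket is 0.718, giving C* = 0.718/0.039 = 18.4.

N* ≈ 10.2, C* ≈ 18.4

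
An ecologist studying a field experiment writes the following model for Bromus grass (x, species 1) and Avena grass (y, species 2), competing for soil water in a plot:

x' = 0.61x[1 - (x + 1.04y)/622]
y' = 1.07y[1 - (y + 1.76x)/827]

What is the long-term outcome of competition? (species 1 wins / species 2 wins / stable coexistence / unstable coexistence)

unstable coexistence (outcome depends on initial conditions)

Compare the nullcline intercepts: K1/α12 = 622/1.04 = 598 < K2 = 827; K2/α21 = 827/1.76 = 470 < K1 = 622.
Since both are reversed, neither can invade when rare; the interior point is a saddle.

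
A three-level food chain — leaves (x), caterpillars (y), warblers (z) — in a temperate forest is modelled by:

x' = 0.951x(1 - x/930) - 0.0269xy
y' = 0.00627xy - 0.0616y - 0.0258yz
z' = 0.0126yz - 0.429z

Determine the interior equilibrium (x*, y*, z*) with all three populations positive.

x* ≈ 34.3, y* ≈ 34, z* ≈ 5.96

From dz/dt = 0: 0.0126y* = 0.429, so y* = 34.
From dx/dt = 0: 0.951(1 - x*/930) = 0.0269·34, giving x* = 930·(1 - 0.963) = 34.3.
From dy/dt = 0: 0.00627·34.3 - 0.0616 = 0.0258z*, so z* = 0.154/0.0258 = 5.96.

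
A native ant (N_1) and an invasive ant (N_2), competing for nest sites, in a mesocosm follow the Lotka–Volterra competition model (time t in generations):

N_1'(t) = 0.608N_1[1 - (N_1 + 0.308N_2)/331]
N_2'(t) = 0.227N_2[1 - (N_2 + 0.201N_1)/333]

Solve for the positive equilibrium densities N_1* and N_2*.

Setting both brackets to zero gives the nullclines N_1 + 0.308N_2 = 331 and 0.201N_1 + N_2 = 333.
Substituting N_2 = 333 - 0.201N_1 into the first: N_1(1 - 0.308·0.201) = 331 - 0.308·333.
So N_1* = 228/0.938 = 244, and then N_2* = 333 - 0.201·244 = 284.

N_1* ≈ 244, N_2* ≈ 284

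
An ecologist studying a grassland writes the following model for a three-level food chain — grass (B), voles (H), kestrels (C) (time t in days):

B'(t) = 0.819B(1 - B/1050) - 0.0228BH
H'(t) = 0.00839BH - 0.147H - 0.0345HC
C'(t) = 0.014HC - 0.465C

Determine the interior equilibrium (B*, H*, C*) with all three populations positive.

B* ≈ 79.1, H* ≈ 33.2, C* ≈ 15

From dC/dt = 0: 0.014H* = 0.465, so H* = 33.2.
From dB/dt = 0: 0.819(1 - B*/1050) = 0.0228·33.2, giving B* = 1050·(1 - 0.925) = 79.1.
From dH/dt = 0: 0.00839·79.1 - 0.147 = 0.0345C*, so C* = 0.517/0.0345 = 15.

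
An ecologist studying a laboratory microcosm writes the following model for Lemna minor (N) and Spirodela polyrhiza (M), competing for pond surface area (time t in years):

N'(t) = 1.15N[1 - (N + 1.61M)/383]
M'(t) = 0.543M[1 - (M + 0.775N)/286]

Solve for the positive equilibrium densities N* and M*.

Setting both brackets to zero gives the nullclines N + 1.61M = 383 and 0.775N + M = 286.
Substituting M = 286 - 0.775N into the first: N(1 - 1.61·0.775) = 383 - 1.61·286.
So N* = -77.5/-0.248 = 313, and then M* = 286 - 0.775·313 = 43.7.

N* ≈ 313, M* ≈ 43.7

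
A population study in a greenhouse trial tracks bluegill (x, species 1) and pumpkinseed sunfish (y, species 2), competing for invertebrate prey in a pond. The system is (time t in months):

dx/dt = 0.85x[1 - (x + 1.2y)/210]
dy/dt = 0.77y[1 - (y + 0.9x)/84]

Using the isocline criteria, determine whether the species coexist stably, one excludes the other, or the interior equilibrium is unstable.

Compare the nullcline intercepts: K1/α12 = 210/1.2 = 175 > K2 = 84; K2/α21 = 84/0.9 = 93.3 < K1 = 210.
Since the inequalities point opposite ways, species 1 can invade but species 2 cannot.

species 1 excludes species 2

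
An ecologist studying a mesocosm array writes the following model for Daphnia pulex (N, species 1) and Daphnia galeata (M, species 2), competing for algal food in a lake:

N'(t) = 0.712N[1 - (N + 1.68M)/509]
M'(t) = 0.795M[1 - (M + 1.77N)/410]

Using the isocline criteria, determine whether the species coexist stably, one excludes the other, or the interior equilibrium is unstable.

unstable coexistence (outcome depends on initial conditions)

Compare the nullcline intercepts: K1/α12 = 509/1.68 = 303 < K2 = 410; K2/α21 = 410/1.77 = 232 < K1 = 509.
Since both are reversed, neither can invade when rare; the interior point is a saddle.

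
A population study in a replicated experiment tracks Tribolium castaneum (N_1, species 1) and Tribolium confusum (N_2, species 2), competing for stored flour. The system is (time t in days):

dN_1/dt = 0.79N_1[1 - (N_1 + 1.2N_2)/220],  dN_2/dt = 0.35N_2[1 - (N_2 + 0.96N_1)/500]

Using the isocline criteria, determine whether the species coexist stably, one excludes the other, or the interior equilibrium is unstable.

species 2 excludes species 1

Compare the nullcline intercepts: K1/α12 = 220/1.2 = 183 < K2 = 500; K2/α21 = 500/0.96 = 521 > K1 = 220.
Since the inequalities point opposite ways, species 2 can invade but species 1 cannot.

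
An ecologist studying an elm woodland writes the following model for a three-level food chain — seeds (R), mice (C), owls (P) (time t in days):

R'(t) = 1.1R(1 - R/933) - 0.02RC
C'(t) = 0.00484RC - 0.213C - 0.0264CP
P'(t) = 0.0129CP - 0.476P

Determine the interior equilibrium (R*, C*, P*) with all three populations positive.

From dP/dt = 0: 0.0129C* = 0.476, so C* = 36.9.
From dR/dt = 0: 1.1(1 - R*/933) = 0.02·36.9, giving R* = 933·(1 - 0.671) = 307.
From dC/dt = 0: 0.00484·307 - 0.213 = 0.0264P*, so P* = 1.27/0.0264 = 48.2.

R* ≈ 307, C* ≈ 36.9, P* ≈ 48.2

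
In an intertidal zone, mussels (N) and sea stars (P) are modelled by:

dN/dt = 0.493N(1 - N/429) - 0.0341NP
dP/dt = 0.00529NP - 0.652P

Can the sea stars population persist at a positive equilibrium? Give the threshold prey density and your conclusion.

Threshold N = 123; K > 123, so yes, the predator persists.

The predator equation gives dP/dt > 0 only when N > 0.652/0.00529 = 123.
Without the predator, N → K = 429. Since 429 > 123, the predator can invade and persist.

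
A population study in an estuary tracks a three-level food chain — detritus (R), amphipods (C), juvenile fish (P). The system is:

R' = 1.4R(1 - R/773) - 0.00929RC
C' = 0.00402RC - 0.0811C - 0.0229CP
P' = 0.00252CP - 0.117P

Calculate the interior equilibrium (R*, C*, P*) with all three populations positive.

R* ≈ 535, C* ≈ 46.4, P* ≈ 90.3

From dP/dt = 0: 0.00252C* = 0.117, so C* = 46.4.
From dR/dt = 0: 1.4(1 - R*/773) = 0.00929·46.4, giving R* = 773·(1 - 0.308) = 535.
From dC/dt = 0: 0.00402·535 - 0.0811 = 0.0229P*, so P* = 2.07/0.0229 = 90.3.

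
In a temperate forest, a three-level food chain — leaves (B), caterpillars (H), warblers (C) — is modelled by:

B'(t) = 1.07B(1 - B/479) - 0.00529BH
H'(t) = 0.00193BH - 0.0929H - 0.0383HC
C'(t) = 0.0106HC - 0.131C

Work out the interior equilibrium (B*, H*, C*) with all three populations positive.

B* ≈ 450, H* ≈ 12.4, C* ≈ 20.2

From dC/dt = 0: 0.0106H* = 0.131, so H* = 12.4.
From dB/dt = 0: 1.07(1 - B*/479) = 0.00529·12.4, giving B* = 479·(1 - 0.0611) = 450.
From dH/dt = 0: 0.00193·450 - 0.0929 = 0.0383C*, so C* = 0.775/0.0383 = 20.2.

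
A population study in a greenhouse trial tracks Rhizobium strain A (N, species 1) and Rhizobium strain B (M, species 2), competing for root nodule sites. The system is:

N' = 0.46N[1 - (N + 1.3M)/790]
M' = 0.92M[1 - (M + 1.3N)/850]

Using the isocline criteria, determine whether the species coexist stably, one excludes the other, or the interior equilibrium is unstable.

unstable coexistence (outcome depends on initial conditions)

Compare the nullcline intercepts: K1/α12 = 790/1.3 = 608 < K2 = 850; K2/α21 = 850/1.3 = 654 < K1 = 790.
Since both are reversed, neither can invade when rare; the interior point is a saddle.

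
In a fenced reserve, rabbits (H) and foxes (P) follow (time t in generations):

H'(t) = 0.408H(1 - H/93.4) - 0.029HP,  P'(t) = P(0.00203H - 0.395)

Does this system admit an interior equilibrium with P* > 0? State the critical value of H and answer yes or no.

Threshold H = 195; K < 195, so no, the predator goes extinct.

The predator equation gives dP/dt > 0 only when H > 0.395/0.00203 = 195.
Without the predator, H → K = 93.4. Since 93.4 < 195, the predator cannot invade.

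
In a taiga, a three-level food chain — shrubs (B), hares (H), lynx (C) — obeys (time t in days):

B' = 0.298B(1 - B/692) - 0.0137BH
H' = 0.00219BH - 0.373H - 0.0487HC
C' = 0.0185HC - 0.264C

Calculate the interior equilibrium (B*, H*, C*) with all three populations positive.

From dC/dt = 0: 0.0185H* = 0.264, so H* = 14.3.
From dB/dt = 0: 0.298(1 - B*/692) = 0.0137·14.3, giving B* = 692·(1 - 0.656) = 238.
From dH/dt = 0: 0.00219·238 - 0.373 = 0.0487C*, so C* = 0.148/0.0487 = 3.04.

B* ≈ 238, H* ≈ 14.3, C* ≈ 3.04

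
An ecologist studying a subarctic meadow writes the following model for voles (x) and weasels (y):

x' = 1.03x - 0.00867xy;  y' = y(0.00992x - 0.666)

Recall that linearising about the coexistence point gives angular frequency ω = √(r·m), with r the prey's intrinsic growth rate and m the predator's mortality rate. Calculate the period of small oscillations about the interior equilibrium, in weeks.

T ≈ 7.59 weeks

Here r = 1.03 and m = 0.666, so r·m = 0.686.
ω = √0.686 = 0.828 per week, hence T = 2π/ω ≈ 7.59 weeks.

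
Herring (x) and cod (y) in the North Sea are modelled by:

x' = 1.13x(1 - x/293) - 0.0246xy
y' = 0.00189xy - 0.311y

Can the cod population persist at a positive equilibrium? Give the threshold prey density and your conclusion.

Threshold x = 165; K > 165, so yes, the predator persists.

The predator equation gives dy/dt > 0 only when x > 0.311/0.00189 = 165.
Without the predator, x → K = 293. Since 293 > 165, the predator can invade and persist.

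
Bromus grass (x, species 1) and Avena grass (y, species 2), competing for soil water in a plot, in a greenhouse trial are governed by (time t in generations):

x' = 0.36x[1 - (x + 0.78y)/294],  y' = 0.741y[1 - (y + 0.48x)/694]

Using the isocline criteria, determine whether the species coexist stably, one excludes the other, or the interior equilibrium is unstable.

Compare the nullcline intercepts: K1/α12 = 294/0.78 = 377 < K2 = 694; K2/α21 = 694/0.48 = 1450 > K1 = 294.
Since the inequalities point opposite ways, species 2 can invade but species 1 cannot.

species 2 excludes species 1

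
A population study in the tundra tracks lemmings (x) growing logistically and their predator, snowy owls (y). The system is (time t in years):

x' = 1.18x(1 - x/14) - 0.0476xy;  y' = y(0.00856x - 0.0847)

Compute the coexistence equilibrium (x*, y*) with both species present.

From dy/dt = 0 with y > 0: 0.00856x* = 0.0847, so x* = 9.89.
Substitute into dx/dt = 0: 1.18(1 - 9.89/14) = 0.0476y*.
The bracket is 0.293, giving y* = 0.346/0.0476 = 7.27.

x* ≈ 9.89, y* ≈ 7.27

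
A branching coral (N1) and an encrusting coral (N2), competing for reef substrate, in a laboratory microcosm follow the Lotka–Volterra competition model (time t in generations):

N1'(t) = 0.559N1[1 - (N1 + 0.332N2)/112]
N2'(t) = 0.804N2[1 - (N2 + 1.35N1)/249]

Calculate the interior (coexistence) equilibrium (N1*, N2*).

N1* ≈ 53.2, N2* ≈ 177

Setting both brackets to zero gives the nullclines N1 + 0.332N2 = 112 and 1.35N1 + N2 = 249.
Substituting N2 = 249 - 1.35N1 into the first: N1(1 - 0.332·1.35) = 112 - 0.332·249.
So N1* = 29.3/0.552 = 53.2, and then N2* = 249 - 1.35·53.2 = 177.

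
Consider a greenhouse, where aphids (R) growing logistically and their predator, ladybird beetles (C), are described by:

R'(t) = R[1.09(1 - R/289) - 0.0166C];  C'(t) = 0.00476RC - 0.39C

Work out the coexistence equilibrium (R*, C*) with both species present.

R* ≈ 81.9, C* ≈ 47

From dC/dt = 0 with C > 0: 0.00476R* = 0.39, so R* = 81.9.
Substitute into dR/dt = 0: 1.09(1 - 81.9/289) = 0.0166C*.
The bracket is 0.716, giving C* = 0.781/0.0166 = 47.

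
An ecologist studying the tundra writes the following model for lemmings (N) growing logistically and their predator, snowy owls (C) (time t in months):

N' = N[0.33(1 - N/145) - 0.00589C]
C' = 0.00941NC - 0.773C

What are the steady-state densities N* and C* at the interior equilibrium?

N* ≈ 82.1, C* ≈ 24.3

From dC/dt = 0 with C > 0: 0.00941N* = 0.773, so N* = 82.1.
Substitute into dN/dt = 0: 0.33(1 - 82.1/145) = 0.00589C*.
The bracket is 0.433, giving C* = 0.143/0.00589 = 24.3.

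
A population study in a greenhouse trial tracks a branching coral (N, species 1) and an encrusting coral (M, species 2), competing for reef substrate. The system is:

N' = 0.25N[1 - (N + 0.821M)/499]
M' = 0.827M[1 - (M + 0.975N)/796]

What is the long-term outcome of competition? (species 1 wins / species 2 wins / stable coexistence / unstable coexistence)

species 2 excludes species 1

Compare the nullcline intercepts: K1/α12 = 499/0.821 = 608 < K2 = 796; K2/α21 = 796/0.975 = 816 > K1 = 499.
Since the inequalities point opposite ways, species 2 can invade but species 1 cannot.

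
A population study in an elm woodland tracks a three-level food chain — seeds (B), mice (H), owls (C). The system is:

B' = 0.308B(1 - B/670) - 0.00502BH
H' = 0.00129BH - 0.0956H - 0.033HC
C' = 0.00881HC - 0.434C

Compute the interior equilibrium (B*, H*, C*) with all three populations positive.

B* ≈ 132, H* ≈ 49.3, C* ≈ 2.26

From dC/dt = 0: 0.00881H* = 0.434, so H* = 49.3.
From dB/dt = 0: 0.308(1 - B*/670) = 0.00502·49.3, giving B* = 670·(1 - 0.803) = 132.
From dH/dt = 0: 0.00129·132 - 0.0956 = 0.033C*, so C* = 0.0747/0.033 = 2.26.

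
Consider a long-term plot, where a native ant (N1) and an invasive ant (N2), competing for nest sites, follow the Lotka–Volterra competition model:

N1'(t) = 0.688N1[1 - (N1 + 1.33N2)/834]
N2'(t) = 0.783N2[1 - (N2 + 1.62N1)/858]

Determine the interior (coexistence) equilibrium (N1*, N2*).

N1* ≈ 266, N2* ≈ 427

Setting both brackets to zero gives the nullclines N1 + 1.33N2 = 834 and 1.62N1 + N2 = 858.
Substituting N2 = 858 - 1.62N1 into the first: N1(1 - 1.33·1.62) = 834 - 1.33·858.
So N1* = -307/-1.15 = 266, and then N2* = 858 - 1.62·266 = 427.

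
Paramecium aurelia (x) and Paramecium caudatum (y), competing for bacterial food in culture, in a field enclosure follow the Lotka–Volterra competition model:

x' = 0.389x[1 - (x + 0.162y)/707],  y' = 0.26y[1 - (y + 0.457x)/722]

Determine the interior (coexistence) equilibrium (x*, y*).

Setting both brackets to zero gives the nullclines x + 0.162y = 707 and 0.457x + y = 722.
Substituting y = 722 - 0.457x into the first: x(1 - 0.162·0.457) = 707 - 0.162·722.
So x* = 590/0.926 = 637, and then y* = 722 - 0.457·637 = 431.

x* ≈ 637, y* ≈ 431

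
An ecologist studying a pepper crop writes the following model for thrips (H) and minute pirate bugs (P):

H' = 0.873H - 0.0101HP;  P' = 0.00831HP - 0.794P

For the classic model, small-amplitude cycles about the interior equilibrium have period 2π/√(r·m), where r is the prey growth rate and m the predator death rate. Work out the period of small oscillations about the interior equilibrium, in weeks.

Here r = 0.873 and m = 0.794, so r·m = 0.693.
ω = √0.693 = 0.833 per week, hence T = 2π/ω ≈ 7.55 weeks.

T ≈ 7.55 weeks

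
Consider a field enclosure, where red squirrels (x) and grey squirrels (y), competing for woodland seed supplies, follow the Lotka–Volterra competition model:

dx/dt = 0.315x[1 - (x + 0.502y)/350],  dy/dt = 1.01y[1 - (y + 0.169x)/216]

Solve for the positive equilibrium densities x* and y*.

Setting both brackets to zero gives the nullclines x + 0.502y = 350 and 0.169x + y = 216.
Substituting y = 216 - 0.169x into the first: x(1 - 0.502·0.169) = 350 - 0.502·216.
So x* = 242/0.915 = 264, and then y* = 216 - 0.169·264 = 171.

x* ≈ 264, y* ≈ 171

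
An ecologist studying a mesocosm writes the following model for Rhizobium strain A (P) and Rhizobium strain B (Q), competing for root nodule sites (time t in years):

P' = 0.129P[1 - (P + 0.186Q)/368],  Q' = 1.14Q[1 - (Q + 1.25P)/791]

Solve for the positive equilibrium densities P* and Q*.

Setting both brackets to zero gives the nullclines P + 0.186Q = 368 and 1.25P + Q = 791.
Substituting Q = 791 - 1.25P into the first: P(1 - 0.186·1.25) = 368 - 0.186·791.
So P* = 221/0.768 = 288, and then Q* = 791 - 1.25·288 = 431.

P* ≈ 288, Q* ≈ 431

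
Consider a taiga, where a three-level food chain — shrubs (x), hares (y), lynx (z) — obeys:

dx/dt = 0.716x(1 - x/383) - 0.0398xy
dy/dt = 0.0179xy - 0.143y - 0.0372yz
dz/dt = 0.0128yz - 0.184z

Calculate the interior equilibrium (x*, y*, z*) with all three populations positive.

From dz/dt = 0: 0.0128y* = 0.184, so y* = 14.4.
From dx/dt = 0: 0.716(1 - x*/383) = 0.0398·14.4, giving x* = 383·(1 - 0.799) = 77.
From dy/dt = 0: 0.0179·77 - 0.143 = 0.0372z*, so z* = 1.23/0.0372 = 33.2.

x* ≈ 77, y* ≈ 14.4, z* ≈ 33.2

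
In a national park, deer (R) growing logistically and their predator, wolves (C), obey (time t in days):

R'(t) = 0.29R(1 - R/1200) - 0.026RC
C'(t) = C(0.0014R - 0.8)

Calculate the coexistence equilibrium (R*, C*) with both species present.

From dC/dt = 0 with C > 0: 0.0014R* = 0.8, so R* = 571.
Substitute into dR/dt = 0: 0.29(1 - 571/1200) = 0.026C*.
The bracket is 0.524, giving C* = 0.152/0.026 = 5.84.

R* ≈ 571, C* ≈ 5.84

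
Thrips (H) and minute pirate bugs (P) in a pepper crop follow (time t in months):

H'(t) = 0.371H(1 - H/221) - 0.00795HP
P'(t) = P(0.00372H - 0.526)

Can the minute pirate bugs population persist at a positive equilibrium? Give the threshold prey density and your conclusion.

Threshold H = 141; K > 141, so yes, the predator persists.

The predator equation gives dP/dt > 0 only when H > 0.526/0.00372 = 141.
Without the predator, H → K = 221. Since 221 > 141, the predator can invade and persist.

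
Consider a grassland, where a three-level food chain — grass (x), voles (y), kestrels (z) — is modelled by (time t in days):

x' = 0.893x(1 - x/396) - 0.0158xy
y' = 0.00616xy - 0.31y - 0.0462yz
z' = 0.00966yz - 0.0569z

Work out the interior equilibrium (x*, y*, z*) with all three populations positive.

x* ≈ 355, y* ≈ 5.89, z* ≈ 40.6

From dz/dt = 0: 0.00966y* = 0.0569, so y* = 5.89.
From dx/dt = 0: 0.893(1 - x*/396) = 0.0158·5.89, giving x* = 396·(1 - 0.104) = 355.
From dy/dt = 0: 0.00616·355 - 0.31 = 0.0462z*, so z* = 1.88/0.0462 = 40.6.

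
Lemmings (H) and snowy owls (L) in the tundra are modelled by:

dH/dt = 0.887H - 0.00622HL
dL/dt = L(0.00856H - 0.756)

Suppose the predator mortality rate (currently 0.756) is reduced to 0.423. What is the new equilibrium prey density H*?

At the interior fixed point, setting dL/dt = 0 with L > 0 fixes H* = (predator death rate)/(HL coefficient) — independent of the other coefficients.
With the change, H* = 0.423/0.00856 = 49.4; it falls from 88.3.

H* ≈ 49.4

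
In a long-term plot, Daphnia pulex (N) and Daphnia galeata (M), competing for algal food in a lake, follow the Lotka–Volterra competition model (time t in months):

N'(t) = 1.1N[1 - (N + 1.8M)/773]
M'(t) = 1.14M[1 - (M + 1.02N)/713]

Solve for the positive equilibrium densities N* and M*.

Setting both brackets to zero gives the nullclines N + 1.8M = 773 and 1.02N + M = 713.
Substituting M = 713 - 1.02N into the first: N(1 - 1.8·1.02) = 773 - 1.8·713.
So N* = -510/-0.836 = 611, and then M* = 713 - 1.02·611 = 90.3.

N* ≈ 611, M* ≈ 90.3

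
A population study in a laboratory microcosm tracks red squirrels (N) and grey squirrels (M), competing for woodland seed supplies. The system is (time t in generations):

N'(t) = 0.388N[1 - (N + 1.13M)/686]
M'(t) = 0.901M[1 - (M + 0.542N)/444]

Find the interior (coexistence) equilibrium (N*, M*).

Setting both brackets to zero gives the nullclines N + 1.13M = 686 and 0.542N + M = 444.
Substituting M = 444 - 0.542N into the first: N(1 - 1.13·0.542) = 686 - 1.13·444.
So N* = 184/0.388 = 476, and then M* = 444 - 0.542·476 = 186.

N* ≈ 476, M* ≈ 186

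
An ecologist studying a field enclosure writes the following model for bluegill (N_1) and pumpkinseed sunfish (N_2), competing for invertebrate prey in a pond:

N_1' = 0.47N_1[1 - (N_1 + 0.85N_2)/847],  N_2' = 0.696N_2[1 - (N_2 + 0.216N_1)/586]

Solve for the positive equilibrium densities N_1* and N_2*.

Setting both brackets to zero gives the nullclines N_1 + 0.85N_2 = 847 and 0.216N_1 + N_2 = 586.
Substituting N_2 = 586 - 0.216N_1 into the first: N_1(1 - 0.85·0.216) = 847 - 0.85·586.
So N_1* = 349/0.816 = 427, and then N_2* = 586 - 0.216·427 = 494.

N_1* ≈ 427, N_2* ≈ 494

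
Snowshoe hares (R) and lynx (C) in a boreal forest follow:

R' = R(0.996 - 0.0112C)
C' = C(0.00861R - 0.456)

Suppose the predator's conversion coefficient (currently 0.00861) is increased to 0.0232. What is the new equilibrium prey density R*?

R* ≈ 19.7

At the interior fixed point, setting dC/dt = 0 with C > 0 fixes R* = (predator death rate)/(RC coefficient) — independent of the other coefficients.
With the change, R* = 0.456/0.0232 = 19.7; it falls from 53.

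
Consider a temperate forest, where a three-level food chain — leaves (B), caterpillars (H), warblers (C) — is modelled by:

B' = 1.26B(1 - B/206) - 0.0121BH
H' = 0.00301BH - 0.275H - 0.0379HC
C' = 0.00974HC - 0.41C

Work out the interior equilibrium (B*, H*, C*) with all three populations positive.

B* ≈ 123, H* ≈ 42.1, C* ≈ 2.49

From dC/dt = 0: 0.00974H* = 0.41, so H* = 42.1.
From dB/dt = 0: 1.26(1 - B*/206) = 0.0121·42.1, giving B* = 206·(1 - 0.404) = 123.
From dH/dt = 0: 0.00301·123 - 0.275 = 0.0379C*, so C* = 0.0944/0.0379 = 2.49.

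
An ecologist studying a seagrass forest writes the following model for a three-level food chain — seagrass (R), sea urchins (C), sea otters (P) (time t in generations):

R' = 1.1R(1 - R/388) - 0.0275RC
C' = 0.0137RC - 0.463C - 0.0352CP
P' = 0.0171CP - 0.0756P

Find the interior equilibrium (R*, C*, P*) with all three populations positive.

From dP/dt = 0: 0.0171C* = 0.0756, so C* = 4.42.
From dR/dt = 0: 1.1(1 - R*/388) = 0.0275·4.42, giving R* = 388·(1 - 0.111) = 345.
From dC/dt = 0: 0.0137·345 - 0.463 = 0.0352P*, so P* = 4.27/0.0352 = 121.

R* ≈ 345, C* ≈ 4.42, P* ≈ 121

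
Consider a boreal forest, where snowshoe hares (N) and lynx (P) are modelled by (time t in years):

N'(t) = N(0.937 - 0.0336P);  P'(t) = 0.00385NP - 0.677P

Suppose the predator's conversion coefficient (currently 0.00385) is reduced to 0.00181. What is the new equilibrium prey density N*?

N* ≈ 374

At the interior fixed point, setting dP/dt = 0 with P > 0 fixes N* = (predator death rate)/(NP coefficient) — independent of the other coefficients.
With the change, N* = 0.677/0.00181 = 374; it rises from 176.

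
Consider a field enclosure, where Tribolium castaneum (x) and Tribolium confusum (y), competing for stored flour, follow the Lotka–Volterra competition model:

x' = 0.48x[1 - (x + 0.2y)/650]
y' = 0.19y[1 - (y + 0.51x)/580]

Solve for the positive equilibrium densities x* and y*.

Setting both brackets to zero gives the nullclines x + 0.2y = 650 and 0.51x + y = 580.
Substituting y = 580 - 0.51x into the first: x(1 - 0.2·0.51) = 650 - 0.2·580.
So x* = 534/0.898 = 595, and then y* = 580 - 0.51·595 = 277.

x* ≈ 595, y* ≈ 277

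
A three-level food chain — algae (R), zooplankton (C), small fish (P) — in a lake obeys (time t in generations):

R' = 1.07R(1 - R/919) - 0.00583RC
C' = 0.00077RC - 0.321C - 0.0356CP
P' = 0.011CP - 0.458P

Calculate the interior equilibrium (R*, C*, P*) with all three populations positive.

R* ≈ 711, C* ≈ 41.6, P* ≈ 6.35

From dP/dt = 0: 0.011C* = 0.458, so C* = 41.6.
From dR/dt = 0: 1.07(1 - R*/919) = 0.00583·41.6, giving R* = 919·(1 - 0.227) = 711.
From dC/dt = 0: 0.00077·711 - 0.321 = 0.0356P*, so P* = 0.226/0.0356 = 6.35.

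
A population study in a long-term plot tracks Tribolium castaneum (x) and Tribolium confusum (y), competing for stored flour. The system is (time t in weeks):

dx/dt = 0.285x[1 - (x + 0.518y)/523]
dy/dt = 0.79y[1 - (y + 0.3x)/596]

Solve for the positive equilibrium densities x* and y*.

x* ≈ 254, y* ≈ 520

Setting both brackets to zero gives the nullclines x + 0.518y = 523 and 0.3x + y = 596.
Substituting y = 596 - 0.3x into the first: x(1 - 0.518·0.3) = 523 - 0.518·596.
So x* = 214/0.845 = 254, and then y* = 596 - 0.3·254 = 520.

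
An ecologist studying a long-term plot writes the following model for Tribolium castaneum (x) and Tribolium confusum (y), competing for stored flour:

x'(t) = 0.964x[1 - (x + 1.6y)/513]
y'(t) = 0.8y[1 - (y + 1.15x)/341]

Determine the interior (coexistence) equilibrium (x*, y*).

x* ≈ 38.8, y* ≈ 296

Setting both brackets to zero gives the nullclines x + 1.6y = 513 and 1.15x + y = 341.
Substituting y = 341 - 1.15x into the first: x(1 - 1.6·1.15) = 513 - 1.6·341.
So x* = -32.6/-0.84 = 38.8, and then y* = 341 - 1.15·38.8 = 296.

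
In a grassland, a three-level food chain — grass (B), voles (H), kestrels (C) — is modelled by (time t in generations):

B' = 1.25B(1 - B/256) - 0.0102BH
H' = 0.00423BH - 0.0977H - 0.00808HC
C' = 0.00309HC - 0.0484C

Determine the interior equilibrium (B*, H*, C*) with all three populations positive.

From dC/dt = 0: 0.00309H* = 0.0484, so H* = 15.7.
From dB/dt = 0: 1.25(1 - B*/256) = 0.0102·15.7, giving B* = 256·(1 - 0.128) = 223.
From dH/dt = 0: 0.00423·223 - 0.0977 = 0.00808C*, so C* = 0.847/0.00808 = 105.

B* ≈ 223, H* ≈ 15.7, C* ≈ 105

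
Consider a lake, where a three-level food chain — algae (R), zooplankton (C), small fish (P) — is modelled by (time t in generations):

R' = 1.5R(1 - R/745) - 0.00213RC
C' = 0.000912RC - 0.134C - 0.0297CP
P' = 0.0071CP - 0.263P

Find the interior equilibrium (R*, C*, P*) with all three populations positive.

R* ≈ 706, C* ≈ 37, P* ≈ 17.2

From dP/dt = 0: 0.0071C* = 0.263, so C* = 37.
From dR/dt = 0: 1.5(1 - R*/745) = 0.00213·37, giving R* = 745·(1 - 0.0526) = 706.
From dC/dt = 0: 0.000912·706 - 0.134 = 0.0297P*, so P* = 0.51/0.0297 = 17.2.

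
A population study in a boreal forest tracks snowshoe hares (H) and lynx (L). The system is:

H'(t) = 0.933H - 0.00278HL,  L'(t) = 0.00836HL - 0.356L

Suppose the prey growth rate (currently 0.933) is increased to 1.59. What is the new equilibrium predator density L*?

At the interior fixed point, setting dH/dt = 0 with H > 0 fixes L* = (prey growth rate)/(HL coefficient) — independent of the other coefficients.
With the change, L* = 1.59/0.00278 = 572; it rises from 336.

L* ≈ 572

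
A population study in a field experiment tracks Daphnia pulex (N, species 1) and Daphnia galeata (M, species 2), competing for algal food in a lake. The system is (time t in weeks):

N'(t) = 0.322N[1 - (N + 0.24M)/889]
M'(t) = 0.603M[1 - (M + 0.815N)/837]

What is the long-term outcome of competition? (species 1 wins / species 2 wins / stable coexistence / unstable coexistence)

stable coexistence

Compare the nullcline intercepts: K1/α12 = 889/0.24 = 3700 > K2 = 837; K2/α21 = 837/0.815 = 1030 > K1 = 889.
Since both inequalities hold, each species can invade when rare, so the interior equilibrium is stable.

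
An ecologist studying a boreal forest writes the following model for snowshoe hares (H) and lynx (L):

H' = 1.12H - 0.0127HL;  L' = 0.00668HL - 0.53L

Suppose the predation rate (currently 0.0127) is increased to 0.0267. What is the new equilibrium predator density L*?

L* ≈ 41.9

At the interior fixed point, setting dH/dt = 0 with H > 0 fixes L* = (prey growth rate)/(HL coefficient) — independent of the other coefficients.
With the change, L* = 1.12/0.0267 = 41.9; it falls from 88.2.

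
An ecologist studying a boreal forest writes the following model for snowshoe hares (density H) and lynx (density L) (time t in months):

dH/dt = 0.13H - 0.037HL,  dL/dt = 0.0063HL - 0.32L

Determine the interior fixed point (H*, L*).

H* ≈ 50.8, L* ≈ 3.51

Set dL/dt = 0 with L > 0: 0.0063H - 0.32 = 0, so H* = 0.32/0.0063 = 50.8.
Set dH/dt = 0 with H > 0: 0.13 - 0.037L = 0, so L* = 0.13/0.037 = 3.51.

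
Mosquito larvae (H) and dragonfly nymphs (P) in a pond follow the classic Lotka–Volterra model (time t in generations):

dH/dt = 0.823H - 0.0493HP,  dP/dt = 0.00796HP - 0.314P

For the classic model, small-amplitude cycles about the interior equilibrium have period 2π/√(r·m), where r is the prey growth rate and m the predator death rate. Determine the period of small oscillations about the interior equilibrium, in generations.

Here r = 0.823 and m = 0.314, so r·m = 0.258.
ω = √0.258 = 0.508 per generation, hence T = 2π/ω ≈ 12.4 generations.

T ≈ 12.4 generations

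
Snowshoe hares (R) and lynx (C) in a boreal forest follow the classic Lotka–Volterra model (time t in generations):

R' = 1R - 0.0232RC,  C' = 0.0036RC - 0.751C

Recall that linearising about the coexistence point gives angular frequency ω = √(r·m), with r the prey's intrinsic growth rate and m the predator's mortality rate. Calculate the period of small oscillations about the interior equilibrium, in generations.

T ≈ 7.25 generations

Here r = 1 and m = 0.751, so r·m = 0.751.
ω = √0.751 = 0.867 per generation, hence T = 2π/ω ≈ 7.25 generations.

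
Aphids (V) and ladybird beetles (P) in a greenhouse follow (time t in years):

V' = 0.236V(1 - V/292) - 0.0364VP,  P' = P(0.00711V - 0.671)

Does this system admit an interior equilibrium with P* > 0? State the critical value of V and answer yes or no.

The predator equation gives dP/dt > 0 only when V > 0.671/0.00711 = 94.4.
Without the predator, V → K = 292. Since 292 > 94.4, the predator can invade and persist.

Threshold V = 94.4; K > 94.4, so yes, the predator persists.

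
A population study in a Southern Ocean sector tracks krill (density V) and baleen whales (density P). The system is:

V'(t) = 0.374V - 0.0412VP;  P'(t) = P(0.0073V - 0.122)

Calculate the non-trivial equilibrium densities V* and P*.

Set dP/dt = 0 with P > 0: 0.0073V - 0.122 = 0, so V* = 0.122/0.0073 = 16.7.
Set dV/dt = 0 with V > 0: 0.374 - 0.0412P = 0, so P* = 0.374/0.0412 = 9.08.

V* ≈ 16.7, P* ≈ 9.08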